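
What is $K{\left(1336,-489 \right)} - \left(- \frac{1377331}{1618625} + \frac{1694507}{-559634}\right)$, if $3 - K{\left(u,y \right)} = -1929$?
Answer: $\frac{1753591783488729}{905837583250} \approx 1935.9$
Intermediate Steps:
$K{\left(u,y \right)} = 1932$ ($K{\left(u,y \right)} = 3 - -1929 = 3 + 1929 = 1932$)
$K{\left(1336,-489 \right)} - \left(- \frac{1377331}{1618625} + \frac{1694507}{-559634}\right) = 1932 - \left(- \frac{1377331}{1618625} + \frac{1694507}{-559634}\right) = 1932 - \left(\left(-1377331\right) \frac{1}{1618625} + 1694507 \left(- \frac{1}{559634}\right)\right) = 1932 - \left(- \frac{1377331}{1618625} - \frac{1694507}{559634}\right) = 1932 - - \frac{3513572649729}{905837583250} = 1932 + \frac{3513572649729}{905837583250} = \frac{1753591783488729}{905837583250}$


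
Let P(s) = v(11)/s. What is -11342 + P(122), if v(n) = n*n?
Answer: -1383603/122 ≈ -11341.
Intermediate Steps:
v(n) = n²
P(s) = 121/s (P(s) = 11²/s = 121/s)
-11342 + P(122) = -11342 + 121/122 = -1383603/122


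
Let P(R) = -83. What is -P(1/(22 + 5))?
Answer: 83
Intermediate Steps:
-P(1/(22 + 5)) = -1*(-83) = 83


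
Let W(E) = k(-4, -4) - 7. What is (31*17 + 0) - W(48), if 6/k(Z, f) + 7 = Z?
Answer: 5880/11 ≈ 534.54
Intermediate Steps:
k(Z, f) = 6/(-7 + Z)
W(E) = -83/11 (W(E) = 6/(-7 - 4) - 7 = 6/(-11) - 7 = 6*(-1/11) - 7 = -6/11 - 7 = -83/11)
(31*17 + 0) - W(48) = (31*17 + 0) - 1*(-83/11) = (527 + 0) + 83/11 = 527 + 83/11 = 5880/11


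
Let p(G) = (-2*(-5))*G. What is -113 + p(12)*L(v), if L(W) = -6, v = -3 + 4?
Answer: -833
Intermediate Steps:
p(G) = 10*G
v = 1
-113 + p(12)*L(v) = -113 + (10*12)*(-6) = -113 + 120*(-6) = -113 - 720 = -833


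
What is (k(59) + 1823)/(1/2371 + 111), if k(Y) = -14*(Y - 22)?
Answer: 3094155/263182 ≈ 11.757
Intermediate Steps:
k(Y) = 308 - 14*Y (k(Y) = -14*(-22 + Y) = 308 - 14*Y)
(k(59) + 1823)/(1/2371 + 111) = ((308 - 14*59) + 1823)/(1/2371 + 111) = ((308 - 826) + 1823)/(1/2371 + 111) = (-518 + 1823)/(263182/2371) = 1305*(2371/263182) = 3094155/263182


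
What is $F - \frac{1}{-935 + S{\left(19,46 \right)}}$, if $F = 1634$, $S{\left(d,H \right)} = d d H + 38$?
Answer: $\frac{25668505}{15709} \approx 1634.0$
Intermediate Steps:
$S{\left(d,H \right)} = 38 + H d^{2}$ ($S{\left(d,H \right)} = d^{2} H + 38 = H d^{2} + 38 = 38 + H d^{2}$)
$F - \frac{1}{-935 + S{\left(19,46 \right)}} = 1634 - \frac{1}{-935 + \left(38 + 46 \cdot 19^{2}\right)} = 1634 - \frac{1}{-935 + \left(38 + 46 \cdot 361\right)} = 1634 - \frac{1}{-935 + \left(38 + 16606\right)} = 1634 - \frac{1}{-935 + 16644} = 1634 - \frac{1}{15709} = \frac{25668505}{15709}$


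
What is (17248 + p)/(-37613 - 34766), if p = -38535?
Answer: 21287/72379 ≈ 0.29410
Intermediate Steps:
(17248 + p)/(-37613 - 34766) = (17248 - 38535)/(-37613 - 34766) = -21287/(-72379) = -21287*(-1/72379) = 21287/72379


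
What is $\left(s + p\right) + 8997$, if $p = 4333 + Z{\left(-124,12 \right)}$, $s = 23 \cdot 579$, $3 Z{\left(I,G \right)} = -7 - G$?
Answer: $\frac{79922}{3} \approx 26641.0$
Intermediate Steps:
$Z{\left(I,G \right)} = - \frac{7}{3} - \frac{G}{3}$ ($Z{\left(I,G \right)} = \frac{-7 - G}{3} = - \frac{7}{3} - \frac{G}{3}$)
$s = 13317$
$p = \frac{12980}{3}$ ($p = 4333 - \frac{19}{3} = \frac{12980}{3} \approx 4326.7$)
$\left(s + p\right) + 8997 = \left(13317 + \frac{12980}{3}\right) + 8997 = \frac{52931}{3} + 8997 = \frac{79922}{3}$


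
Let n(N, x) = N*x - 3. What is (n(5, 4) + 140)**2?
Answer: 24649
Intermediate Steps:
n(N, x) = -3 + N*x
(n(5, 4) + 140)**2 = ((-3 + 5*4) + 140)**2 = ((-3 + 20) + 140)**2 = (17 + 140)**2 = 157**2 = 24649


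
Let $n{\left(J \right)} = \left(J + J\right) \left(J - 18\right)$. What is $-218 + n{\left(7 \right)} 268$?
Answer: $-41490$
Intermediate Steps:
$n{\left(J \right)} = 2 J \left(-18 + J\right)$
$-218 + n{\left(7 \right)} 268 = -218 + 2 \cdot 7 \left(-18 + 7\right) 268 = -218 + 2 \cdot 7 \left(-11\right) 268 = -218 - 41272 = -41490$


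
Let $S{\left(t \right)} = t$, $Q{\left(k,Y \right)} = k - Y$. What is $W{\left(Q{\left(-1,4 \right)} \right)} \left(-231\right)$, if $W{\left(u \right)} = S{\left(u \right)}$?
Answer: $1155$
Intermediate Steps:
$W{\left(u \right)} = u$
$W{\left(Q{\left(-1,4 \right)} \right)} \left(-231\right) = \left(-1 - 4\right) \left(-231\right) = \left(-5\right) \left(-231\right) = 1155$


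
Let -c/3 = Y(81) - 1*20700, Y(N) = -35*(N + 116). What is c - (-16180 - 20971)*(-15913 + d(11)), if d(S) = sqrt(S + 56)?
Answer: -591101078 + 37151*sqrt(67) ≈ -5.9080e+8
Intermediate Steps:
Y(N) = -4060 - 35*N (Y(N) = -35*(116 + N) = -4060 - 35*N)
d(S) = sqrt(56 + S)
c = 82785 (c = -3*((-4060 - 35*81) - 1*20700) = -3*((-4060 - 2835) - 20700) = -3*(-6895 - 20700) = -3*(-27595) = 82785)
c - (-16180 - 20971)*(-15913 + d(11)) = 82785 - (-16180 - 20971)*(-15913 + sqrt(56 + 11)) = 82785 - (-37151)*(-15913 + sqrt(67)) = 82785 - (591183863 - 37151*sqrt(67)) = 82785 + (-591183863 + 37151*sqrt(67)) = -591101078 + 37151*sqrt(67)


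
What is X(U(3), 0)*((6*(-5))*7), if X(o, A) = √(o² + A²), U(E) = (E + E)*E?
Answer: -3780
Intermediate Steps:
U(E) = 2*E² (U(E) = (2*E)*E = 2*E²)
X(o, A) = √(A² + o²)
X(U(3), 0)*((6*(-5))*7) = √(0² + (2*3²)²)*((6*(-5))*7) = √(0 + (2*9)²)*(-30*7) = √(0 + 18²)*(-210) = √(0 + 324)*(-210) = √324*(-210) = 18*(-210) = -3780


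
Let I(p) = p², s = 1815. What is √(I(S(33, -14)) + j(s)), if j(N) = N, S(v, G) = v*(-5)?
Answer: 44*√15 ≈ 170.41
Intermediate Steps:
S(v, G) = -5*v
√(I(S(33, -14)) + j(s)) = √((-5*33)² + 1815) = √((-165)² + 1815) = √(27225 + 1815) = √29040 = 44*√15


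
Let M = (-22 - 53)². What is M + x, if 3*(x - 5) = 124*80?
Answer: 26810/3 ≈ 8936.7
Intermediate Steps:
M = 5625 (M = (-75)² = 5625)
x = 9935/3 (x = 5 + (124*80)/3 = 5 + (⅓)*9920 = 5 + 9920/3 = 9935/3 ≈ 3311.7)
M + x = 5625 + 9935/3 = 26810/3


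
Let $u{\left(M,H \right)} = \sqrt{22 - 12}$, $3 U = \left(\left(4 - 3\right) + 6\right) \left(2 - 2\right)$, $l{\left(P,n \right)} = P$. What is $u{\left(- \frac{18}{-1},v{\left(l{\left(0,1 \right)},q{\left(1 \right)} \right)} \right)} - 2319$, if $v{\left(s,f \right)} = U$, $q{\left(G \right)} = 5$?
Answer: $-2319 + \sqrt{10} \approx -2315.8$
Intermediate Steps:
$U = 0$ ($U = \frac{\left(\left(4 - 3\right) + 6\right) \left(2 - 2\right)}{3} = \frac{\left(1 + 6\right) 0}{3} = \frac{7 \cdot 0}{3} = \frac{1}{3} \cdot 0 = 0$)
$v{\left(s,f \right)} = 0$
$u{\left(M,H \right)} = \sqrt{10}$
$u{\left(- \frac{18}{-1},v{\left(l{\left(0,1 \right)},q{\left(1 \right)} \right)} \right)} - 2319 = \sqrt{10} - 2319 = -2319 + \sqrt{10}$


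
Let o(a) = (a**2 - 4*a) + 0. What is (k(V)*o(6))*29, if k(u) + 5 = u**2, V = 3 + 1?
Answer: 3828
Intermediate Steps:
o(a) = a**2 - 4*a
V = 4
k(u) = -5 + u**2
(k(V)*o(6))*29 = ((-5 + 4**2)*(6*(-4 + 6)))*29 = ((-5 + 16)*(6*2))*29 = (11*12)*29 = 132*29 = 3828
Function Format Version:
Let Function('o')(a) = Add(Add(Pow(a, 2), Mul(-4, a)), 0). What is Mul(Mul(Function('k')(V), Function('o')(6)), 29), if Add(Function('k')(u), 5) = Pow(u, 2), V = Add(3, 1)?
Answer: 3828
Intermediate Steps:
Function('o')(a) = Add(Pow(a, 2), Mul(-4, a))
V = 4
Function('k')(u) = Add(-5, Pow(u, 2))
Mul(Mul(Function('k')(V), Function('o')(6)), 29) = Mul(Mul(Add(-5, Pow(4, 2)), Mul(6, Add(-4, 6))), 29) = Mul(Mul(Add(-5, 16), Mul(6, 2)), 29) = Mul(Mul(11, 12), 29) = Mul(132, 29) = 3828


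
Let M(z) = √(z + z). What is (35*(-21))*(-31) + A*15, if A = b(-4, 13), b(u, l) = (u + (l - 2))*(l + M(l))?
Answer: 24150 + 105*√26 ≈ 24685.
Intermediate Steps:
M(z) = √2*√z (M(z) = √(2*z) = √2*√z)
b(u, l) = (l + √2*√l)*(-2 + l + u) (b(u, l) = (u + (l - 2))*(l + √2*√l) = (u + (-2 + l))*(l + √2*√l) = (-2 + l + u)*(l + √2*√l) = (l + √2*√l)*(-2 + l + u))
A = 91 + 7*√26 (A = 13² - 2*13 + 13*(-4) + √2*13^(3/2) - 2*√2*√13 - 4*√2*√13 = 169 - 26 - 52 + √2*(13*√13) - 2*√26 - 4*√26 = 169 - 26 - 52 + 13*√26 - 2*√26 - 4*√26 = 91 + 7*√26 ≈ 126.69)
(35*(-21))*(-31) + A*15 = (35*(-21))*(-31) + (91 + 7*√26)*15 = -735*(-31) + (1365 + 105*√26) = 22785 + (1365 + 105*√26) = 24150 + 105*√26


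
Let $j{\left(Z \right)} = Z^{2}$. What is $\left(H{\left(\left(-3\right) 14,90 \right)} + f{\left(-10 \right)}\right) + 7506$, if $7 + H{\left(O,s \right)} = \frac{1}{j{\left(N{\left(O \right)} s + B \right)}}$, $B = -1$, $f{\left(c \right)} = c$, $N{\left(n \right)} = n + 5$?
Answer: $\frac{83094656330}{11095561} \approx 7489.0$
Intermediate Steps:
$N{\left(n \right)} = 5 + n$
$H{\left(O,s \right)} = -7 + \frac{1}{\left(-1 + s \left(5 + O\right)\right)^{2}}$ ($H{\left(O,s \right)} = -7 + \frac{1}{\left(\left(5 + O\right) s - 1\right)^{2}} = -7 + \frac{1}{\left(s \left(5 + O\right) - 1\right)^{2}} = -7 + \frac{1}{\left(-1 + s \left(5 + O\right)\right)^{2}}$)
$\left(H{\left(\left(-3\right) 14,90 \right)} + f{\left(-10 \right)}\right) + 7506 = \left(\left(-7 + \frac{1}{\left(-1 + 5 \cdot 90 + \left(-3\right) 14 \cdot 90\right)^{2}}\right) - 10\right) + 7506 = \left(\left(-7 + \frac{1}{\left(-1 + 450 - 3780\right)^{2}}\right) - 10\right) + 7506 = \left(\left(-7 + \frac{1}{11095561}\right) - 10\right) + 7506 = \left(- \frac{77668926}{11095561} - 10\right) + 7506 = - \frac{188624536}{11095561} + 7506 = \frac{83094656330}{11095561}$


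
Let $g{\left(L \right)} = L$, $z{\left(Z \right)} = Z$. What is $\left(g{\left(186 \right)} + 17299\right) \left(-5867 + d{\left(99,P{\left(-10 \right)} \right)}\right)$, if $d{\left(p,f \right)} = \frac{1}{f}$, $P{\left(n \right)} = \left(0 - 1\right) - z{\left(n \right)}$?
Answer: $- \frac{923242970}{9} \approx -1.0258 \cdot 10^{8}$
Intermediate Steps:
$P{\left(n \right)} = -1 - n$ ($P{\left(n \right)} = \left(0 - 1\right) - n = -1 - n$)
$\left(g{\left(186 \right)} + 17299\right) \left(-5867 + d{\left(99,P{\left(-10 \right)} \right)}\right) = \left(186 + 17299\right) \left(-5867 + \frac{1}{-1 - -10}\right) = 17485 \left(-5867 + \frac{1}{-1 + 10}\right) = 17485 \left(-5867 + \frac{1}{9}\right) = 17485 \left(- \frac{52802}{9}\right) = - \frac{923242970}{9}$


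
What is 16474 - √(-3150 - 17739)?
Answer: 16474 - 3*I*√2321 ≈ 16474.0 - 144.53*I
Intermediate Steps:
16474 - √(-3150 - 17739) = 16474 - √(-20889) = 16474 - 3*I*√2321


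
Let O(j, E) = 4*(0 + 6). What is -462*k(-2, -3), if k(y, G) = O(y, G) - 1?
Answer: -10626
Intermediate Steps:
O(j, E) = 24 (O(j, E) = 4*6 = 24)
k(y, G) = 23 (k(y, G) = 24 - 1 = 23)
-462*k(-2, -3) = -462*23 = -10626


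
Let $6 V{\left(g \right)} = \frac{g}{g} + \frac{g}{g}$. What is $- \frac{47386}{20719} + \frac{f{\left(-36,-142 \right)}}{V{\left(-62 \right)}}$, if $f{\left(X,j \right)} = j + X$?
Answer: $- \frac{11111332}{20719} \approx -536.29$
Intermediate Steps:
$f{\left(X,j \right)} = X + j$
$V{\left(g \right)} = \frac{1}{3}$ ($V{\left(g \right)} = \frac{\frac{g}{g} + \frac{g}{g}}{6} = \frac{1 + 1}{6} = \frac{1}{6} \cdot 2 = \frac{1}{3}$)
$- \frac{47386}{20719} + \frac{f{\left(-36,-142 \right)}}{V{\left(-62 \right)}} = - \frac{47386}{20719} + \left(-36 - 142\right) \frac{1}{\frac{1}{3}} = \left(-47386\right) \frac{1}{20719} - 534 = - \frac{47386}{20719} - 534 = - \frac{11111332}{20719}$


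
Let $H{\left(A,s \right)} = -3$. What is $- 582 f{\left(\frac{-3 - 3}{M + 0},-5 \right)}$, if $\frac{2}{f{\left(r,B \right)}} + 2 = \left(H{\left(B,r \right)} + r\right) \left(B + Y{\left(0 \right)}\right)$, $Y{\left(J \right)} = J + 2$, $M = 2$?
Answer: $- \frac{291}{4} \approx -72.75$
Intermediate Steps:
$Y{\left(J \right)} = 2 + J$
$f{\left(r,B \right)} = \frac{2}{-2 + \left(-3 + r\right) \left(2 + B\right)}$ ($f{\left(r,B \right)} = \frac{2}{-2 + \left(-3 + r\right) \left(B + \left(2 + 0\right)\right)} = \frac{2}{-2 + \left(-3 + r\right) \left(B + 2\right)} = \frac{2}{-2 + \left(-3 + r\right) \left(2 + B\right)}$)
$- 582 f{\left(\frac{-3 - 3}{M + 0},-5 \right)} = - 582 \frac{2}{-8 - -15 + 2 \frac{-3 - 3}{2 + 0} - 5 \frac{-3 - 3}{2 + 0}} = - 582 \frac{2}{-8 + 15 + 2 \left(- \frac{6}{2}\right) - 5 \left(- \frac{6}{2}\right)} = - 582 \frac{2}{-8 + 15 + 2 \left(\left(-6\right) \frac{1}{2}\right) - 5 \left(\left(-6\right) \frac{1}{2}\right)} = - 582 \frac{2}{-8 + 15 + 2 \left(-3\right) - -15} = - 582 \frac{2}{-8 + 15 - 6 + 15} = - 582 \cdot \frac{2}{16} = - 582 \cdot 2 \cdot \frac{1}{16} = \left(-582\right) \frac{1}{8} = - \frac{291}{4}$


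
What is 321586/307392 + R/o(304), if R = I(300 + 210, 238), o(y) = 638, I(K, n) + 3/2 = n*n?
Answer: 4404155807/49029024 ≈ 89.828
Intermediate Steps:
I(K, n) = -3/2 + n² (I(K, n) = -3/2 + n*n = -3/2 + n²)
R = 113285/2 (R = -3/2 + 238² = -3/2 + 56644 = 113285/2 ≈ 56643.)
321586/307392 + R/o(304) = 321586/307392 + (113285/2)/638 = 321586*(1/307392) + (113285/2)*(1/638) = 160793/153696 + 113285/1276 = 4404155807/49029024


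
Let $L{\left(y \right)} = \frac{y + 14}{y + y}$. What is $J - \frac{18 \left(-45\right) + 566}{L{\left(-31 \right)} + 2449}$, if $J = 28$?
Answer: $\frac{4267068}{151855} \approx 28.1$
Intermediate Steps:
$L{\left(y \right)} = \frac{14 + y}{2 y}$
$J - \frac{18 \left(-45\right) + 566}{L{\left(-31 \right)} + 2449} = 28 - \frac{18 \left(-45\right) + 566}{\frac{14 - 31}{2 \left(-31\right)} + 2449} = 28 - \frac{-810 + 566}{\frac{1}{2} \left(- \frac{1}{31}\right) \left(-17\right) + 2449} = 28 - - \frac{244}{\frac{17}{62} + 2449} = 28 - - \frac{244}{\frac{151855}{62}} = 28 - \left(-244\right) \frac{62}{151855} = 28 - - \frac{15128}{151855} = 28 + \frac{15128}{151855} = \frac{4267068}{151855}$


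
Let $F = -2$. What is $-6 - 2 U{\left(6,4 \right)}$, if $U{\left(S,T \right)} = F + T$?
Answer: $-10$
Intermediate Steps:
$U{\left(S,T \right)} = -2 + T$
$-6 - 2 U{\left(6,4 \right)} = -6 - 2 \left(-2 + 4\right) = -6 - 4 = -10$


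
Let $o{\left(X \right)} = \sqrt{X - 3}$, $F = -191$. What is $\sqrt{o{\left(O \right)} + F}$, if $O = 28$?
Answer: $i \sqrt{186} \approx 13.638 i$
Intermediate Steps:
$o{\left(X \right)} = \sqrt{-3 + X}$
$\sqrt{o{\left(O \right)} + F} = \sqrt{\sqrt{-3 + 28} - 191} = \sqrt{\sqrt{25} - 191} = \sqrt{5 - 191} = \sqrt{-186} = i \sqrt{186}$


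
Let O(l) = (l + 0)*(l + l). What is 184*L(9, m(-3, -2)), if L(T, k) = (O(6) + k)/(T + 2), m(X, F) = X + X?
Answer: 1104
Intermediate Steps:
O(l) = 2*l² (O(l) = l*(2*l) = 2*l²)
m(X, F) = 2*X
L(T, k) = (72 + k)/(2 + T) (L(T, k) = (2*6² + k)/(T + 2) = (2*36 + k)/(2 + T) = (72 + k)/(2 + T))
184*L(9, m(-3, -2)) = 184*((72 + 2*(-3))/(2 + 9)) = 184*((72 - 6)/11) = 184*((1/11)*66) = 184*6 = 1104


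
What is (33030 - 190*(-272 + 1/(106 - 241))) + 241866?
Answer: 8817590/27 ≈ 3.2658e+5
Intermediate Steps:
(33030 - 190*(-272 + 1/(106 - 241))) + 241866 = (33030 - 190*(-272 + 1/(-135))) + 241866 = (33030 - 190*(-272 - 1/135)) + 241866 = (33030 - 190*(-36721/135)) + 241866 = (33030 + 1395398/27) + 241866 = 2287208/27 + 241866 = 8817590/27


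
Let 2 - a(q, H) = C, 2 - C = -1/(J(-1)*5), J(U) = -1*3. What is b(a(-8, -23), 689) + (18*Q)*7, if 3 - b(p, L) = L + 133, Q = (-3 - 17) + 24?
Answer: -315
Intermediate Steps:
J(U) = -3
Q = 4 (Q = -20 + 24 = 4)
C = 29/15 (C = 2 - (-1)/((-3*5)) = 2 - (-1)/(-15) = 2 - (-1)*(-1)/15 = 2 - 1*1/15 = 2 - 1/15 = 29/15 ≈ 1.9333)
a(q, H) = 1/15 (a(q, H) = 2 - 1*29/15 = 2 - 29/15 = 1/15)
b(p, L) = -130 - L (b(p, L) = 3 - (L + 133) = 3 - (133 + L) = 3 + (-133 - L) = -130 - L)
b(a(-8, -23), 689) + (18*Q)*7 = (-130 - 1*689) + (18*4)*7 = (-130 - 689) + 72*7 = -819 + 504 = -315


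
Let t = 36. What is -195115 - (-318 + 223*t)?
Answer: -202825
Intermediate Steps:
-195115 - (-318 + 223*t) = -195115 - (-318 + 223*36) = -195115 - (-318 + 8028) = -195115 - 1*7710 = -195115 - 7710 = -202825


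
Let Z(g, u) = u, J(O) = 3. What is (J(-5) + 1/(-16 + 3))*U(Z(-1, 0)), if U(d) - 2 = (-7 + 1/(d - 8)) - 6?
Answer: -1691/52 ≈ -32.519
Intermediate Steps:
U(d) = -11 + 1/(-8 + d) (U(d) = 2 + ((-7 + 1/(d - 8)) - 6) = 2 + ((-7 + 1/(-8 + d)) - 6) = 2 + (-13 + 1/(-8 + d)) = -11 + 1/(-8 + d))
(J(-5) + 1/(-16 + 3))*U(Z(-1, 0)) = (3 + 1/(-16 + 3))*((89 - 11*0)/(-8 + 0)) = (3 + 1/(-13))*((89 + 0)/(-8)) = (3 - 1/13)*(-1/8*89) = (38/13)*(-89/8) = -1691/52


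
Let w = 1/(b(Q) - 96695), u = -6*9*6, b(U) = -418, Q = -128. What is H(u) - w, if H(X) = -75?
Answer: -7283474/97113 ≈ -75.000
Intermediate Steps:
u = -324 (u = -54*6 = -324)
w = -1/97113 (w = 1/(-418 - 96695) = 1/(-97113) = -1/97113 ≈ -1.0297e-5)
H(u) - w = -75 - 1*(-1/97113) = -75 + 1/97113 = -7283474/97113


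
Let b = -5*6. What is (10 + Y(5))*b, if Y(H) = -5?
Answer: -150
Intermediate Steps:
b = -30
(10 + Y(5))*b = (10 - 5)*(-30) = 5*(-30) = -150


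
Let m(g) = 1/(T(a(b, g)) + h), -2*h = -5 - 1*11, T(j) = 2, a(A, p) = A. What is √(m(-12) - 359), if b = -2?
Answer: I*√35890/10 ≈ 18.945*I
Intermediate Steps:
h = 8 (h = -(-5 - 1*11)/2 = -(-5 - 11)/2 = -½*(-16) = 8)
m(g) = ⅒ (m(g) = 1/(2 + 8) = 1/10 = ⅒)
√(m(-12) - 359) = √(⅒ - 359) = √(-3589/10) = I*√35890/10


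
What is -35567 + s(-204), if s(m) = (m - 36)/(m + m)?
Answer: -604629/17 ≈ -35566.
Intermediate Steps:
s(m) = (-36 + m)/(2*m) (s(m) = (-36 + m)/((2*m)) = (-36 + m)*(1/(2*m)) = (-36 + m)/(2*m))
-35567 + s(-204) = -35567 + (½)*(-36 - 204)/(-204) = -35567 + (½)*(-1/204)*(-240) = -35567 + 10/17 = -604629/17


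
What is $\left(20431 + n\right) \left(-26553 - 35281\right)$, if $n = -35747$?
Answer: $947049544$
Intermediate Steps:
$\left(20431 + n\right) \left(-26553 - 35281\right) = \left(20431 - 35747\right) \left(-26553 - 35281\right) = \left(-15316\right) \left(-61834\right) = 947049544$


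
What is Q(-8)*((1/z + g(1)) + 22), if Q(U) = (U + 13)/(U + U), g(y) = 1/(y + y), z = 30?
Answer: -169/24 ≈ -7.0417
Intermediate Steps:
g(y) = 1/(2*y)
Q(U) = (13 + U)/(2*U) (Q(U) = (13 + U)/((2*U)) = (13 + U)*(1/(2*U)) = (13 + U)/(2*U))
Q(-8)*((1/z + g(1)) + 22) = ((1/2)*(13 - 8)/(-8))*((1/30 + (1/2)/1) + 22) = ((1/2)*(-1/8)*5)*((1/30 + (1/2)*1) + 22) = -5*((1/30 + 1/2) + 22)/16 = -5*(8/15 + 22)/16 = -5/16*338/15 = -169/24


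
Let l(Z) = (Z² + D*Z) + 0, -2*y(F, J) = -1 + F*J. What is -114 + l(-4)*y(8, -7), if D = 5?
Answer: -228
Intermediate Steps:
y(F, J) = ½ - F*J/2 (y(F, J) = -(-1 + F*J)/2 = ½ - F*J/2)
l(Z) = Z² + 5*Z (l(Z) = (Z² + 5*Z) + 0 = Z² + 5*Z)
-114 + l(-4)*y(8, -7) = -114 + (-4*(5 - 4))*(½ - ½*8*(-7)) = -114 + (-4*1)*(½ + 28) = -114 - 4*57/2 = -114 - 114 = -228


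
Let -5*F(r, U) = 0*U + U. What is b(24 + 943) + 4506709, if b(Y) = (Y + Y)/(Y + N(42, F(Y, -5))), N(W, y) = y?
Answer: 2181248123/484 ≈ 4.5067e+6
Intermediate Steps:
F(r, U) = -U/5 (F(r, U) = -(0*U + U)/5 = -(0 + U)/5 = -U/5)
b(Y) = 2*Y/(1 + Y) (b(Y) = (Y + Y)/(Y - ⅕*(-5)) = (2*Y)/(Y + 1) = (2*Y)/(1 + Y) = 2*Y/(1 + Y))
b(24 + 943) + 4506709 = 2*(24 + 943)/(1 + (24 + 943)) + 4506709 = 2*967/(1 + 967) + 4506709 = 2*967/968 + 4506709 = 2*967*(1/968) + 4506709 = 967/484 + 4506709 = 2181248123/484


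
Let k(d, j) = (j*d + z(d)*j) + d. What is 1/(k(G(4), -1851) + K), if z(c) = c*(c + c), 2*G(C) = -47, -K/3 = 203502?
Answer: -2/5222921 ≈ -3.8293e-7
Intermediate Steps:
K = -610506 (K = -3*203502 = -610506)
G(C) = -47/2 (G(C) = (½)*(-47) = -47/2)
z(c) = 2*c² (z(c) = c*(2*c) = 2*c²)
k(d, j) = d + d*j + 2*j*d² (k(d, j) = (j*d + (2*d²)*j) + d = (d*j + 2*j*d²) + d = d + d*j + 2*j*d²)
1/(k(G(4), -1851) + K) = 1/(-47*(1 - 1851 + 2*(-47/2)*(-1851))/2 - 610506) = 1/(-47*(1 - 1851 + 86997)/2 - 610506) = 1/(-47/2*85147 - 610506) = 1/(-4001909/2 - 610506) = 1/(-5222921/2) = -2/5222921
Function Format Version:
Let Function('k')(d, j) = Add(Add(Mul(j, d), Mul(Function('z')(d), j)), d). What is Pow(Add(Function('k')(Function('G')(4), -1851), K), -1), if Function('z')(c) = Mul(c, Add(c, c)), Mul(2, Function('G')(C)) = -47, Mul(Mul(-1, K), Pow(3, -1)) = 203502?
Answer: Rational(-2, 5222921) ≈ -3.8293e-7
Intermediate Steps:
K = -610506 (K = Mul(-3, 203502) = -610506)
Function('G')(C) = Rational(-47, 2) (Function('G')(C) = Mul(Rational(1, 2), -47) = Rational(-47, 2))
Function('z')(c) = Mul(2, Pow(c, 2)) (Function('z')(c) = Mul(c, Mul(2, c)) = Mul(2, Pow(c, 2)))
Function('k')(d, j) = Add(d, Mul(d, j), Mul(2, j, Pow(d, 2))) (Function('k')(d, j) = Add(Add(Mul(j, d), Mul(Mul(2, Pow(d, 2)), j)), d) = Add(Add(Mul(d, j), Mul(2, j, Pow(d, 2))), d) = Add(d, Mul(d, j), Mul(2, j, Pow(d, 2))))
Pow(Add(Function('k')(Function('G')(4), -1851), K), -1) = Pow(Add(Mul(Rational(-47, 2), Add(1, -1851, Mul(2, Rational(-47, 2), -1851))), -610506), -1) = Pow(Add(Mul(Rational(-47, 2), Add(1, -1851, 86997)), -610506), -1) = Pow(Add(Mul(Rational(-47, 2), 85147), -610506), -1) = Pow(Add(Rational(-4001909, 2), -610506), -1) = Pow(Rational(-5222921, 2), -1) = Rational(-2, 5222921)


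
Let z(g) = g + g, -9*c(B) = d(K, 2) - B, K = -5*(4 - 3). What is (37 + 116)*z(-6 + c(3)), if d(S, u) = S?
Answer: -1564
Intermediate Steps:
K = -5 (K = -5*1 = -5)
c(B) = 5/9 + B/9 (c(B) = -(-5 - B)/9 = 5/9 + B/9)
z(g) = 2*g
(37 + 116)*z(-6 + c(3)) = (37 + 116)*(2*(-6 + (5/9 + (⅑)*3))) = 153*(2*(-6 + (5/9 + ⅓))) = 153*(2*(-6 + 8/9)) = 153*(2*(-46/9)) = 153*(-92/9) = -1564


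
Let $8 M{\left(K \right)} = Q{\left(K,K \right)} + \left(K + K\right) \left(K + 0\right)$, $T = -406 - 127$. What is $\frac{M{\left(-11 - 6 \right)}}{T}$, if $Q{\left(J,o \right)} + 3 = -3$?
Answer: $- \frac{11}{82} \approx -0.13415$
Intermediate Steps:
$Q{\left(J,o \right)} = -6$ ($Q{\left(J,o \right)} = -3 - 3 = -6$)
$T = -533$
$M{\left(K \right)} = - \frac{3}{4} + \frac{K^{2}}{4}$ ($M{\left(K \right)} = \frac{-6 + \left(K + K\right) \left(K + 0\right)}{8} = \frac{-6 + 2 K K}{8} = \frac{-6 + 2 K^{2}}{8} = - \frac{3}{4} + \frac{K^{2}}{4}$)
$\frac{M{\left(-11 - 6 \right)}}{T} = \frac{- \frac{3}{4} + \frac{\left(-11 - 6\right)^{2}}{4}}{-533} = \left(- \frac{3}{4} + \frac{\left(-11 - 6\right)^{2}}{4}\right) \left(- \frac{1}{533}\right) = \left(- \frac{3}{4} + \frac{\left(-17\right)^{2}}{4}\right) \left(- \frac{1}{533}\right) = \left(- \frac{3}{4} + \frac{1}{4} \cdot 289\right) \left(- \frac{1}{533}\right) = \left(- \frac{3}{4} + \frac{289}{4}\right) \left(- \frac{1}{533}\right) = \frac{143}{2} \left(- \frac{1}{533}\right) = - \frac{11}{82}$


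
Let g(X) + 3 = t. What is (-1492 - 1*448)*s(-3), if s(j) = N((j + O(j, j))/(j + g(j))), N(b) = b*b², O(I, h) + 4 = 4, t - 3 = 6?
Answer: 1940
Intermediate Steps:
t = 9 (t = 3 + 6 = 9)
O(I, h) = 0 (O(I, h) = -4 + 4 = 0)
g(X) = 6 (g(X) = -3 + 9 = 6)
N(b) = b³
s(j) = j³/(6 + j)³ (s(j) = ((j + 0)/(j + 6))³ = (j/(6 + j))³ = j³/(6 + j)³)
(-1492 - 1*448)*s(-3) = (-1492 - 1*448)*((-3)³/(6 - 3)³) = (-1492 - 448)*(-27/3³) = -(-52380)/27 = -1940*(-1) = 1940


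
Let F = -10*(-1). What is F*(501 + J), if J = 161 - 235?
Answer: 4270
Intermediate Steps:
J = -74
F = 10
F*(501 + J) = 10*(501 - 74) = 10*427 = 4270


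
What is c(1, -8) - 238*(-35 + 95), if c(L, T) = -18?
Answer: -14298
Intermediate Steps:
c(1, -8) - 238*(-35 + 95) = -18 - 238*(-35 + 95) = -18 - 238*60 = -18 - 14280 = -14298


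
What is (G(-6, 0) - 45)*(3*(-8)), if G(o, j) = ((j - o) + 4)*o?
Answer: 2520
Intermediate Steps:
G(o, j) = o*(4 + j - o) (G(o, j) = (4 + j - o)*o = o*(4 + j - o))
(G(-6, 0) - 45)*(3*(-8)) = (-6*(4 + 0 - 1*(-6)) - 45)*(3*(-8)) = (-6*(4 + 0 + 6) - 45)*(-24) = (-6*10 - 45)*(-24) = (-60 - 45)*(-24) = -105*(-24) = 2520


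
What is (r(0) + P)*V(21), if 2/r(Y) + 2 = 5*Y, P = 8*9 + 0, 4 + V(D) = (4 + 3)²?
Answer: 3195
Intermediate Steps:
V(D) = 45 (V(D) = -4 + (4 + 3)² = -4 + 7² = -4 + 49 = 45)
P = 72 (P = 72 + 0 = 72)
r(Y) = 2/(-2 + 5*Y)
(r(0) + P)*V(21) = (2/(-2 + 5*0) + 72)*45 = (2/(-2 + 0) + 72)*45 = (2/(-2) + 72)*45 = (2*(-½) + 72)*45 = (-1 + 72)*45 = 71*45 = 3195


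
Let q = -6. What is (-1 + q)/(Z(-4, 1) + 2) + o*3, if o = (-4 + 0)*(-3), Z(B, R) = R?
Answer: 101/3 ≈ 33.667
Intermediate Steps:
o = 12 (o = -4*(-3) = 12)
(-1 + q)/(Z(-4, 1) + 2) + o*3 = (-1 - 6)/(1 + 2) + 12*3 = -7/3 + 36 = 101/3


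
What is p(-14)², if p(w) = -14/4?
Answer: 49/4 ≈ 12.250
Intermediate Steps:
p(w) = -7/2 (p(w) = -14*¼ = -7/2)
p(-14)² = (-7/2)² = 49/4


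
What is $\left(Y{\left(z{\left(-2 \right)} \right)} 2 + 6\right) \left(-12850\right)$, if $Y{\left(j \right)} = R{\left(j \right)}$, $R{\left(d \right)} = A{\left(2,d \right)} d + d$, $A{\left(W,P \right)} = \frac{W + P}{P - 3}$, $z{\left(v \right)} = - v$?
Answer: $77100$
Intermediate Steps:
$A{\left(W,P \right)} = \frac{P + W}{-3 + P}$
$R{\left(d \right)} = d + \frac{d \left(2 + d\right)}{-3 + d}$ ($R{\left(d \right)} = \frac{d + 2}{-3 + d} d + d = \frac{2 + d}{-3 + d} d + d = \frac{d \left(2 + d\right)}{-3 + d} + d = d + \frac{d \left(2 + d\right)}{-3 + d}$)
$Y{\left(j \right)} = \frac{j \left(-1 + 2 j\right)}{-3 + j}$
$\left(Y{\left(z{\left(-2 \right)} \right)} 2 + 6\right) \left(-12850\right) = \left(\frac{\left(-1\right) \left(-2\right) \left(-1 + 2 \left(\left(-1\right) \left(-2\right)\right)\right)}{-3 - -2} \cdot 2 + 6\right) \left(-12850\right) = \left(\frac{2 \left(-1 + 2 \cdot 2\right)}{-3 + 2} \cdot 2 + 6\right) \left(-12850\right) = \left(\frac{2 \left(-1 + 4\right)}{-1} \cdot 2 + 6\right) \left(-12850\right) = \left(2 \left(-1\right) 3 \cdot 2 + 6\right) \left(-12850\right) = \left(\left(-6\right) 2 + 6\right) \left(-12850\right) = \left(-12 + 6\right) \left(-12850\right) = \left(-6\right) \left(-12850\right) = 77100$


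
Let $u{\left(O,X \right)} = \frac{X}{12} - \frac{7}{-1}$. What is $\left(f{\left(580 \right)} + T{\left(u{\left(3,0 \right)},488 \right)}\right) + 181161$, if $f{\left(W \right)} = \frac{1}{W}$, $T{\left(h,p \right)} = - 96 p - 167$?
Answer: $\frac{77804681}{580} \approx 1.3415 \cdot 10^{5}$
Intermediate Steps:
$u{\left(O,X \right)} = 7 + \frac{X}{12}$ ($u{\left(O,X \right)} = X \frac{1}{12} - -7 = \frac{X}{12} + 7 = 7 + \frac{X}{12}$)
$T{\left(h,p \right)} = -167 - 96 p$
$\left(f{\left(580 \right)} + T{\left(u{\left(3,0 \right)},488 \right)}\right) + 181161 = \left(\frac{1}{580} - 47015\right) + 181161 = - \frac{27268699}{580} + 181161 = \frac{77804681}{580}$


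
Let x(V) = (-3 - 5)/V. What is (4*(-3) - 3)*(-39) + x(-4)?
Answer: 587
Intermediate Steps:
x(V) = -8/V
(4*(-3) - 3)*(-39) + x(-4) = (4*(-3) - 3)*(-39) - 8/(-4) = (-12 - 3)*(-39) - 8*(-1/4) = -15*(-39) + 2 = 585 + 2 = 587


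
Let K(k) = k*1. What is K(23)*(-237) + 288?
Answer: -5163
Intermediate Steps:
K(k) = k
K(23)*(-237) + 288 = 23*(-237) + 288 = -5451 + 288 = -5163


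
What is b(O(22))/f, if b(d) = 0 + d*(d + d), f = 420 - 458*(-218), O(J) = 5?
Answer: 25/50132 ≈ 0.00049868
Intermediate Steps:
f = 100264 (f = 420 + 99844 = 100264)
b(d) = 2*d**2 (b(d) = 0 + d*(2*d) = 0 + 2*d**2 = 2*d**2)
b(O(22))/f = (2*5**2)/100264 = (2*25)*(1/100264) = 50*(1/100264) = 25/50132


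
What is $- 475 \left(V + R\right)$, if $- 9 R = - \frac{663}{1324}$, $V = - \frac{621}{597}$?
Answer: $\frac{369656875}{790428} \approx 467.67$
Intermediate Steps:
$V = - \frac{207}{199}$ ($V = \left(-621\right) \frac{1}{597} = - \frac{207}{199} \approx -1.0402$)
$R = \frac{221}{3972}$ ($R = - \frac{\left(-663\right) \frac{1}{1324}}{9} = \left(- \frac{1}{9}\right) \left(- \frac{663}{1324}\right) = \frac{221}{3972} \approx 0.05564$)
$- 475 \left(V + R\right) = - 475 \left(- \frac{207}{199} + \frac{221}{3972}\right) = \left(-475\right) \left(- \frac{778225}{790428}\right) = \frac{369656875}{790428}$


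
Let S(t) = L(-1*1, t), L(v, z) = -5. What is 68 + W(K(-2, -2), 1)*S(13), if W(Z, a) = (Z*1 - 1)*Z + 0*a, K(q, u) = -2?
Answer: 38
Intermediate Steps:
S(t) = -5
W(Z, a) = Z*(-1 + Z) (W(Z, a) = (Z - 1)*Z + 0 = (-1 + Z)*Z + 0 = Z*(-1 + Z) + 0 = Z*(-1 + Z))
68 + W(K(-2, -2), 1)*S(13) = 68 - 2*(-1 - 2)*(-5) = 68 - 2*(-3)*(-5) = 68 + 6*(-5) = 68 - 30 = 38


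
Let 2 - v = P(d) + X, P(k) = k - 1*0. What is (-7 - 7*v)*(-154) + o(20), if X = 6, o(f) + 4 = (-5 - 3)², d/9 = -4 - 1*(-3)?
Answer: 6528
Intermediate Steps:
d = -9 (d = 9*(-4 - 1*(-3)) = 9*(-4 + 3) = 9*(-1) = -9)
P(k) = k (P(k) = k + 0 = k)
o(f) = 60 (o(f) = -4 + (-5 - 3)² = -4 + (-8)² = -4 + 64 = 60)
v = 5 (v = 2 - (-9 + 6) = 2 - 1*(-3) = 2 + 3 = 5)
(-7 - 7*v)*(-154) + o(20) = (-7 - 7*5)*(-154) + 60 = (-7 - 35)*(-154) + 60 = -42*(-154) + 60 = 6468 + 60 = 6528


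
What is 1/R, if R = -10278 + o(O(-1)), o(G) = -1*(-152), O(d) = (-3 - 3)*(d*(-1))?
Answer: -1/10126 ≈ -9.8756e-5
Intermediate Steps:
O(d) = 6*d (O(d) = -(-6)*d = 6*d)
o(G) = 152
R = -10126 (R = -10278 + 152 = -10126)
1/R = 1/(-10126) = -1/10126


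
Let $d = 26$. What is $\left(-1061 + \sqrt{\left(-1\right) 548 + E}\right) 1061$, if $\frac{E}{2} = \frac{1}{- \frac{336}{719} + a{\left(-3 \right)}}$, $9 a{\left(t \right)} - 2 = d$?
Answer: $-1125721 + \frac{24403 i \sqrt{75694346}}{8554} \approx -1.1257 \cdot 10^{6} + 24820.0 i$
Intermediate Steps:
$a{\left(t \right)} = \frac{28}{9}$ ($a{\left(t \right)} = \frac{2}{9} + \frac{1}{9} \cdot 26 = \frac{2}{9} + \frac{26}{9} = \frac{28}{9}$)
$E = \frac{6471}{8554}$ ($E = \frac{2}{- \frac{336}{719} + \frac{28}{9}} = \frac{2}{\frac{17108}{6471}} = 2 \cdot \frac{6471}{17108} = \frac{6471}{8554} \approx 0.75649$)
$\left(-1061 + \sqrt{\left(-1\right) 548 + E}\right) 1061 = \left(-1061 + \sqrt{\left(-1\right) 548 + \frac{6471}{8554}}\right) 1061 = \left(-1061 + \sqrt{-548 + \frac{6471}{8554}}\right) 1061 = \left(-1061 + \sqrt{- \frac{4681121}{8554}}\right) 1061 = \left(-1061 + \frac{23 i \sqrt{75694346}}{8554}\right) 1061 = -1125721 + \frac{24403 i \sqrt{75694346}}{8554}$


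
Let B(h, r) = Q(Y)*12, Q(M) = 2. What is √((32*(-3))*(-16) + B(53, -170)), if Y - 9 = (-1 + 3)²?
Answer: 2*√390 ≈ 39.497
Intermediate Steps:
Y = 13 (Y = 9 + (-1 + 3)² = 9 + 2² = 9 + 4 = 13)
B(h, r) = 24 (B(h, r) = 2*12 = 24)
√((32*(-3))*(-16) + B(53, -170)) = √((32*(-3))*(-16) + 24) = √(-96*(-16) + 24) = √(1536 + 24) = √1560 = 2*√390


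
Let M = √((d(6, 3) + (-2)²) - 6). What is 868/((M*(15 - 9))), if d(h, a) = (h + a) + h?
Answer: 434*√13/39 ≈ 40.123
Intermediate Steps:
d(h, a) = a + 2*h (d(h, a) = (a + h) + h = a + 2*h)
M = √13 (M = √(((3 + 2*6) + (-2)²) - 6) = √(((3 + 12) + 4) - 6) = √((15 + 4) - 6) = √(19 - 6) = √13 ≈ 3.6056)
868/((M*(15 - 9))) = 868/((√13*(15 - 9))) = 868/((√13*6)) = 868/((6*√13)) = 868*(√13/78) = 434*√13/39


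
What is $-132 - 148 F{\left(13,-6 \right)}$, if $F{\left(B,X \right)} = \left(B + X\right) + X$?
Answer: $-280$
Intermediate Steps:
$F{\left(B,X \right)} = B + 2 X$
$-132 - 148 F{\left(13,-6 \right)} = -132 - 148 \left(13 + 2 \left(-6\right)\right) = -132 - 148 \left(13 - 12\right) = -132 - 148 = -280$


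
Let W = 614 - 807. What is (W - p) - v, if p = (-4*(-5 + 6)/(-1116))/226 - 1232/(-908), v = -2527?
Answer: 33387723313/14313258 ≈ 2332.6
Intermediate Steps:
p = 19420859/14313258 (p = (-4*1*(-1/1116))*(1/226) - 1232*(-1/908) = -4*(-1/1116)*(1/226) + 308/227 = (1/279)*(1/226) + 308/227 = 1/63054 + 308/227 = 19420859/14313258 ≈ 1.3568)
W = -193
(W - p) - v = (-193 - 1*19420859/14313258) - 1*(-2527) = (-193 - 19420859/14313258) + 2527 = -2781879653/14313258 + 2527 = 33387723313/14313258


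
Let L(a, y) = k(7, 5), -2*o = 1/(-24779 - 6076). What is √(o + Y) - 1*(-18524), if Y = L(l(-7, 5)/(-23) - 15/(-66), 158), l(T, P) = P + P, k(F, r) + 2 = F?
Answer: 18524 + √157361010/5610 ≈ 18526.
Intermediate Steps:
o = 1/61710 (o = -1/(2*(-24779 - 6076)) = -½/(-30855) = -½*(-1/30855) = 1/61710 ≈ 1.6205e-5)
k(F, r) = -2 + F
l(T, P) = 2*P
L(a, y) = 5 (L(a, y) = -2 + 7 = 5)
Y = 5
√(o + Y) - 1*(-18524) = √(1/61710 + 5) - 1*(-18524) = √(308551/61710) + 18524 = √157361010/5610 + 18524 = 18524 + √157361010/5610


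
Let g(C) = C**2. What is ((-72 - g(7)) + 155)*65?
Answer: 2210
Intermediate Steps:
((-72 - g(7)) + 155)*65 = ((-72 - 1*7**2) + 155)*65 = ((-72 - 1*49) + 155)*65 = ((-72 - 49) + 155)*65 = (-121 + 155)*65 = 34*65 = 2210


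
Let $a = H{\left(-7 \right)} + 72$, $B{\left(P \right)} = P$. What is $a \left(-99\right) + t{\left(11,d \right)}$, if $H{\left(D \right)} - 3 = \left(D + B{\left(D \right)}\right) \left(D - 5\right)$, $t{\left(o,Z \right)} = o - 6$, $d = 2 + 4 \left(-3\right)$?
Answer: $-24052$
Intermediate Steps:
$d = -10$ ($d = 2 - 12 = -10$)
$t{\left(o,Z \right)} = -6 + o$ ($t{\left(o,Z \right)} = o - 6 = -6 + o$)
$H{\left(D \right)} = 3 + 2 D \left(-5 + D\right)$ ($H{\left(D \right)} = 3 + \left(D + D\right) \left(D - 5\right) = 3 + 2 D \left(-5 + D\right)$)
$a = 243$ ($a = \left(3 - -70 + 2 \left(-7\right)^{2}\right) + 72 = \left(3 + 70 + 2 \cdot 49\right) + 72 = \left(3 + 70 + 98\right) + 72 = 171 + 72 = 243$)
$a \left(-99\right) + t{\left(11,d \right)} = 243 \left(-99\right) + \left(-6 + 11\right) = -24057 + 5 = -24052$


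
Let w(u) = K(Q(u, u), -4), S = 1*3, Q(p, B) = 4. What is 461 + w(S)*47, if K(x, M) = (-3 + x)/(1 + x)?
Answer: 2352/5 ≈ 470.40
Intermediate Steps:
S = 3
K(x, M) = (-3 + x)/(1 + x)
w(u) = ⅕ (w(u) = (-3 + 4)/(1 + 4) = 1/5 = (⅕)*1 = ⅕)
461 + w(S)*47 = 461 + (⅕)*47 = 461 + 47/5 = 2352/5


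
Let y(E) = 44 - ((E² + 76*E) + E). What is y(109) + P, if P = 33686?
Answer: 13456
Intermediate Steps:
y(E) = 44 - E² - 77*E (y(E) = 44 - (E² + 77*E) = 44 + (-E² - 77*E) = 44 - E² - 77*E)
y(109) + P = (44 - 1*109² - 77*109) + 33686 = (44 - 1*11881 - 8393) + 33686 = (44 - 11881 - 8393) + 33686 = -20230 + 33686 = 13456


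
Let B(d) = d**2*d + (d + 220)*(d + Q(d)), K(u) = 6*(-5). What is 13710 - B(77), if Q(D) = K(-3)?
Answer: -456782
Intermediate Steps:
K(u) = -30
Q(D) = -30
B(d) = d**3 + (-30 + d)*(220 + d) (B(d) = d**2*d + (d + 220)*(d - 30) = d**3 + (220 + d)*(-30 + d) = d**3 + (-30 + d)*(220 + d))
13710 - B(77) = 13710 - (-6600 + 77**2 + 77**3 + 190*77) = 13710 - (-6600 + 5929 + 456533 + 14630) = 13710 - 1*470492 = 13710 - 470492 = -456782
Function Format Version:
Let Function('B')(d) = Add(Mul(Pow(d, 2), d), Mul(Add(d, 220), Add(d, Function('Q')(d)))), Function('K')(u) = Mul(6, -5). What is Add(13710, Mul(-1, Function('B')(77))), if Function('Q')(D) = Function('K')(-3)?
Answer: -456782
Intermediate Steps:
Function('K')(u) = -30
Function('Q')(D) = -30
Function('B')(d) = Add(Pow(d, 3), Mul(Add(-30, d), Add(220, d))) (Function('B')(d) = Add(Mul(Pow(d, 2), d), Mul(Add(d, 220), Add(d, -30))) = Add(Pow(d, 3), Mul(Add(220, d), Add(-30, d))) = Add(Pow(d, 3), Mul(Add(-30, d), Add(220, d))))
Add(13710, Mul(-1, Function('B')(77))) = Add(13710, Mul(-1, Add(-6600, Pow(77, 2), Pow(77, 3), Mul(190, 77)))) = Add(13710, Mul(-1, Add(-6600, 5929, 456533, 14630))) = Add(13710, Mul(-1, 470492)) = Add(13710, -470492) = -456782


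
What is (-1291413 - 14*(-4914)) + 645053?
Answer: -577564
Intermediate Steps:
(-1291413 - 14*(-4914)) + 645053 = (-1291413 + 68796) + 645053 = -1222617 + 645053 = -577564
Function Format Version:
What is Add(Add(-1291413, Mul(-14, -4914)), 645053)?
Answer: -577564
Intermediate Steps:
Add(Add(-1291413, Mul(-14, -4914)), 645053) = Add(Add(-1291413, 68796), 645053) = Add(-1222617, 645053) = -577564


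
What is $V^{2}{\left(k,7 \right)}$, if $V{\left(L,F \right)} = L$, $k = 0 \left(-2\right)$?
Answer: $0$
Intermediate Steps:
$k = 0$
$V^{2}{\left(k,7 \right)} = 0^{2} = 0$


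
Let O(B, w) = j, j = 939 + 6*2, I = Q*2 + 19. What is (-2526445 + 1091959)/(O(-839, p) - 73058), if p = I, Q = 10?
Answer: 1434486/72107 ≈ 19.894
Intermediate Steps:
I = 39 (I = 10*2 + 19 = 20 + 19 = 39)
j = 951 (j = 939 + 12 = 951)
p = 39
O(B, w) = 951
(-2526445 + 1091959)/(O(-839, p) - 73058) = (-2526445 + 1091959)/(951 - 73058) = -1434486/(-72107) = -1434486*(-1/72107) = 1434486/72107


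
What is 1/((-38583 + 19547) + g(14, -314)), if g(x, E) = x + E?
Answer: -1/19336 ≈ -5.1717e-5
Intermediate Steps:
g(x, E) = E + x
1/((-38583 + 19547) + g(14, -314)) = 1/((-38583 + 19547) + (-314 + 14)) = 1/(-19036 - 300) = 1/(-19336) = -1/19336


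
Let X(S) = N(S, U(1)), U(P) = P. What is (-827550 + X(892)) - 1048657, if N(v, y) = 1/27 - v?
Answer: -50681672/27 ≈ -1.8771e+6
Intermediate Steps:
N(v, y) = 1/27 - v
X(S) = 1/27 - S
(-827550 + X(892)) - 1048657 = (-827550 + (1/27 - 1*892)) - 1048657 = (-827550 + (1/27 - 892)) - 1048657 = (-827550 - 24083/27) - 1048657 = -22367933/27 - 1048657 = -50681672/27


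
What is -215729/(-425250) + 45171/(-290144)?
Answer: 21691753613/61691868000 ≈ 0.35161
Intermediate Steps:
-215729/(-425250) + 45171/(-290144) = -215729*(-1/425250) + 45171*(-1/290144) = 215729/425250 - 45171/290144 = 21691753613/61691868000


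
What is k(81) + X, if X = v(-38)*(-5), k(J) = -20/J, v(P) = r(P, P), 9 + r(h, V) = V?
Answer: 19015/81 ≈ 234.75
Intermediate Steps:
r(h, V) = -9 + V
v(P) = -9 + P
X = 235 (X = (-9 - 38)*(-5) = -47*(-5) = 235)
k(81) + X = -20/81 + 235 = 19015/81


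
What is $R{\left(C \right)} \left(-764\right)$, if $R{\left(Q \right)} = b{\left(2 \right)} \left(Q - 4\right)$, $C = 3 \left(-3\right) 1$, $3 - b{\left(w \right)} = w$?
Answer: $9932$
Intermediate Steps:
$b{\left(w \right)} = 3 - w$
$C = -9$ ($C = \left(-9\right) 1 = -9$)
$R{\left(Q \right)} = -4 + Q$ ($R{\left(Q \right)} = \left(3 - 2\right) \left(Q - 4\right) = \left(3 - 2\right) \left(-4 + Q\right) = 1 \left(-4 + Q\right) = -4 + Q$)
$R{\left(C \right)} \left(-764\right) = \left(-4 - 9\right) \left(-764\right) = \left(-13\right) \left(-764\right) = 9932$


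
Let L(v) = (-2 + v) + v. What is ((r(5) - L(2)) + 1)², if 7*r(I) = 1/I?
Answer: 1156/1225 ≈ 0.94367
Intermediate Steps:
L(v) = -2 + 2*v
r(I) = 1/(7*I)
((r(5) - L(2)) + 1)² = (((⅐)/5 - (-2 + 2*2)) + 1)² = (((⅐)*(⅕) - (-2 + 4)) + 1)² = ((1/35 - 1*2) + 1)² = ((1/35 - 2) + 1)² = (-69/35 + 1)² = (-34/35)² = 1156/1225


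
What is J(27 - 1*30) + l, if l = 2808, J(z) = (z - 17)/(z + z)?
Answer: 8434/3 ≈ 2811.3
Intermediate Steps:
J(z) = (-17 + z)/(2*z) (J(z) = (-17 + z)/((2*z)) = (-17 + z)*(1/(2*z)) = (-17 + z)/(2*z))
J(27 - 1*30) + l = (-17 + (27 - 1*30))/(2*(27 - 1*30)) + 2808 = (-17 + (27 - 30))/(2*(27 - 30)) + 2808 = (½)*(-17 - 3)/(-3) + 2808 = (½)*(-⅓)*(-20) + 2808 = 10/3 + 2808 = 8434/3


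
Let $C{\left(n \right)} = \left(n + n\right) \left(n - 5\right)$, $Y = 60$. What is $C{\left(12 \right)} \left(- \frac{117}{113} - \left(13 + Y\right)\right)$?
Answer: $- \frac{1405488}{113} \approx -12438.0$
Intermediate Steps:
$C{\left(n \right)} = 2 n \left(-5 + n\right)$
$C{\left(12 \right)} \left(- \frac{117}{113} - \left(13 + Y\right)\right) = 2 \cdot 12 \left(-5 + 12\right) \left(- \frac{117}{113} - 73\right) = 2 \cdot 12 \cdot 7 \left(\left(-117\right) \frac{1}{113} - 73\right) = 168 \left(- \frac{117}{113} - 73\right) = 168 \left(- \frac{8366}{113}\right) = - \frac{1405488}{113}$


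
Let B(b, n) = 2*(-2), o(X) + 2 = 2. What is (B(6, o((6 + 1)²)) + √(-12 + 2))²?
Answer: (4 - I*√10)² ≈ 6.0 - 25.298*I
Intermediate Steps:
o(X) = 0 (o(X) = -2 + 2 = 0)
B(b, n) = -4
(B(6, o((6 + 1)²)) + √(-12 + 2))² = (-4 + √(-12 + 2))² = (-4 + √(-10))² = (-4 + I*√10)²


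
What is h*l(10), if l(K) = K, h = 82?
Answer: 820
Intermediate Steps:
h*l(10) = 82*10 = 820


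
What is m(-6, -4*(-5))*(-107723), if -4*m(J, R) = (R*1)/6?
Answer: 538615/6 ≈ 89769.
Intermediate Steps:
m(J, R) = -R/24 (m(J, R) = -R*1/(4*6) = -R/(4*6) = -R/24)
m(-6, -4*(-5))*(-107723) = -(-1)*(-5)/6*(-107723) = -1/24*20*(-107723) = -⅚*(-107723) = 538615/6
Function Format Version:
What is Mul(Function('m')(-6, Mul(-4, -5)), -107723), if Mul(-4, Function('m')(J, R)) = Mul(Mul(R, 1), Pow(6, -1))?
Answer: Rational(538615, 6) ≈ 89769.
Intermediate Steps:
Function('m')(J, R) = Mul(Rational(-1, 24), R) (Function('m')(J, R) = Mul(Rational(-1, 4), Mul(Mul(R, 1), Pow(6, -1))) = Mul(Rational(-1, 4), Mul(R, Rational(1, 6))) = Mul(Rational(-1, 4), Mul(Rational(1, 6), R)) = Mul(Rational(-1, 24), R))
Mul(Function('m')(-6, Mul(-4, -5)), -107723) = Mul(Mul(Rational(-1, 24), Mul(-4, -5)), -107723) = Mul(Mul(Rational(-1, 24), 20), -107723) = Mul(Rational(-5, 6), -107723) = Rational(538615, 6)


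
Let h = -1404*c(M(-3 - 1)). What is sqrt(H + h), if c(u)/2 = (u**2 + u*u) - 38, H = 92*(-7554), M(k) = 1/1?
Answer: 14*I*sqrt(3030) ≈ 770.64*I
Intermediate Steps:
M(k) = 1
H = -694968
c(u) = -76 + 4*u**2 (c(u) = 2*((u**2 + u*u) - 38) = 2*((u**2 + u**2) - 38) = 2*(2*u**2 - 38) = 2*(-38 + 2*u**2) = -76 + 4*u**2)
h = 101088 (h = -1404*(-76 + 4*1**2) = -1404*(-76 + 4*1) = -1404*(-76 + 4) = -1404*(-72) = 101088)
sqrt(H + h) = sqrt(-694968 + 101088) = sqrt(-593880) = 14*I*sqrt(3030)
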